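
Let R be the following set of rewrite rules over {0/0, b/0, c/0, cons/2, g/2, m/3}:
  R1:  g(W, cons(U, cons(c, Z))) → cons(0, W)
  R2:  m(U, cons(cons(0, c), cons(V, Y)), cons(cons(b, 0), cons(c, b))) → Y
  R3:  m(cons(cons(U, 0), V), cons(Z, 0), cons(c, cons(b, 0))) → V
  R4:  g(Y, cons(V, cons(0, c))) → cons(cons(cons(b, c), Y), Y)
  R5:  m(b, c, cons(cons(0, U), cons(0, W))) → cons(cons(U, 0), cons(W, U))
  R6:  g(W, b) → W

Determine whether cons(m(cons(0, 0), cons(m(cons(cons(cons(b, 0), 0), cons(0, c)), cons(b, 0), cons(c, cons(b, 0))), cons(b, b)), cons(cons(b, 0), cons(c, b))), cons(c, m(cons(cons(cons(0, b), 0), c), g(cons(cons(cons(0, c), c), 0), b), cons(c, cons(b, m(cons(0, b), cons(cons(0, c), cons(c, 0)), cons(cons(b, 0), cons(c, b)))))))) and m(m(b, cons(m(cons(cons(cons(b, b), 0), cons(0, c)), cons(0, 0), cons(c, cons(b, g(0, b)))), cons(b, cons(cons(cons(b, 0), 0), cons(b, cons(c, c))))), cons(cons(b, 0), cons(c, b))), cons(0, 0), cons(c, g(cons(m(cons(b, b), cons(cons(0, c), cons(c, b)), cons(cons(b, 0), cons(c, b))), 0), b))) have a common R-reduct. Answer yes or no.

Reduce t₁ = cons(m(cons(0, 0), cons(m(cons(cons(cons(b, 0), 0), cons(0, c)), cons(b, 0), cons(c, cons(b, 0))), cons(b, b)), cons(cons(b, 0), cons(c, b))), cons(c, m(cons(cons(cons(0, b), 0), c), g(cons(cons(cons(0, c), c), 0), b), cons(c, cons(b, m(cons(0, b), cons(cons(0, c), cons(c, 0)), cons(cons(b, 0), cons(c, b)))))))):
1. cons(m(cons(0, 0), cons(m(cons(cons(cons(b, 0), 0), cons(0, c)), cons(b, 0), cons(c, cons(b, 0))), cons(b, b)), cons(cons(b, 0), cons(c, b))), cons(c, m(cons(cons(cons(0, b), 0), c), g(cons(cons(cons(0, c), c), 0), b), cons(c, cons(b, m(cons(0, b), cons(cons(0, c), cons(c, 0)), cons(cons(b, 0), cons(c, b))))))))  →  cons(m(cons(0, 0), cons(cons(0, c), cons(b, b)), cons(cons(b, 0), cons(c, b))), cons(c, m(cons(cons(cons(0, b), 0), c), g(cons(cons(cons(0, c), c), 0), b), cons(c, cons(b, m(cons(0, b), cons(cons(0, c), cons(c, 0)), cons(cons(b, 0), cons(c, b))))))))   [R3 at 1.2.1]
2. cons(m(cons(0, 0), cons(cons(0, c), cons(b, b)), cons(cons(b, 0), cons(c, b))), cons(c, m(cons(cons(cons(0, b), 0), c), g(cons(cons(cons(0, c), c), 0), b), cons(c, cons(b, m(cons(0, b), cons(cons(0, c), cons(c, 0)), cons(cons(b, 0), cons(c, b))))))))  →  cons(b, cons(c, m(cons(cons(cons(0, b), 0), c), g(cons(cons(cons(0, c), c), 0), b), cons(c, cons(b, m(cons(0, b), cons(cons(0, c), cons(c, 0)), cons(cons(b, 0), cons(c, b))))))))   [R2 at 1]
3. cons(b, cons(c, m(cons(cons(cons(0, b), 0), c), g(cons(cons(cons(0, c), c), 0), b), cons(c, cons(b, m(cons(0, b), cons(cons(0, c), cons(c, 0)), cons(cons(b, 0), cons(c, b))))))))  →  cons(b, cons(c, m(cons(cons(cons(0, b), 0), c), cons(cons(cons(0, c), c), 0), cons(c, cons(b, m(cons(0, b), cons(cons(0, c), cons(c, 0)), cons(cons(b, 0), cons(c, b))))))))   [R6 at 2.2.2]
4. cons(b, cons(c, m(cons(cons(cons(0, b), 0), c), cons(cons(cons(0, c), c), 0), cons(c, cons(b, m(cons(0, b), cons(cons(0, c), cons(c, 0)), cons(cons(b, 0), cons(c, b))))))))  →  cons(b, cons(c, m(cons(cons(cons(0, b), 0), c), cons(cons(cons(0, c), c), 0), cons(c, cons(b, 0)))))   [R2 at 2.2.3.2.2]
5. cons(b, cons(c, m(cons(cons(cons(0, b), 0), c), cons(cons(cons(0, c), c), 0), cons(c, cons(b, 0)))))  →  cons(b, cons(c, c))   [R3 at 2.2]

Reduce t₂ = m(m(b, cons(m(cons(cons(cons(b, b), 0), cons(0, c)), cons(0, 0), cons(c, cons(b, g(0, b)))), cons(b, cons(cons(cons(b, 0), 0), cons(b, cons(c, c))))), cons(cons(b, 0), cons(c, b))), cons(0, 0), cons(c, g(cons(m(cons(b, b), cons(cons(0, c), cons(c, b)), cons(cons(b, 0), cons(c, b))), 0), b))):
1. m(m(b, cons(m(cons(cons(cons(b, b), 0), cons(0, c)), cons(0, 0), cons(c, cons(b, g(0, b)))), cons(b, cons(cons(cons(b, 0), 0), cons(b, cons(c, c))))), cons(cons(b, 0), cons(c, b))), cons(0, 0), cons(c, g(cons(m(cons(b, b), cons(cons(0, c), cons(c, b)), cons(cons(b, 0), cons(c, b))), 0), b)))  →  m(m(b, cons(m(cons(cons(cons(b, b), 0), cons(0, c)), cons(0, 0), cons(c, cons(b, 0))), cons(b, cons(cons(cons(b, 0), 0), cons(b, cons(c, c))))), cons(cons(b, 0), cons(c, b))), cons(0, 0), cons(c, g(cons(m(cons(b, b), cons(cons(0, c), cons(c, b)), cons(cons(b, 0), cons(c, b))), 0), b)))   [R6 at 1.2.1.3.2.2]
2. m(m(b, cons(m(cons(cons(cons(b, b), 0), cons(0, c)), cons(0, 0), cons(c, cons(b, 0))), cons(b, cons(cons(cons(b, 0), 0), cons(b, cons(c, c))))), cons(cons(b, 0), cons(c, b))), cons(0, 0), cons(c, g(cons(m(cons(b, b), cons(cons(0, c), cons(c, b)), cons(cons(b, 0), cons(c, b))), 0), b)))  →  m(m(b, cons(cons(0, c), cons(b, cons(cons(cons(b, 0), 0), cons(b, cons(c, c))))), cons(cons(b, 0), cons(c, b))), cons(0, 0), cons(c, g(cons(m(cons(b, b), cons(cons(0, c), cons(c, b)), cons(cons(b, 0), cons(c, b))), 0), b)))   [R3 at 1.2.1]
3. m(m(b, cons(cons(0, c), cons(b, cons(cons(cons(b, 0), 0), cons(b, cons(c, c))))), cons(cons(b, 0), cons(c, b))), cons(0, 0), cons(c, g(cons(m(cons(b, b), cons(cons(0, c), cons(c, b)), cons(cons(b, 0), cons(c, b))), 0), b)))  →  m(cons(cons(cons(b, 0), 0), cons(b, cons(c, c))), cons(0, 0), cons(c, g(cons(m(cons(b, b), cons(cons(0, c), cons(c, b)), cons(cons(b, 0), cons(c, b))), 0), b)))   [R2 at 1]
4. m(cons(cons(cons(b, 0), 0), cons(b, cons(c, c))), cons(0, 0), cons(c, g(cons(m(cons(b, b), cons(cons(0, c), cons(c, b)), cons(cons(b, 0), cons(c, b))), 0), b)))  →  m(cons(cons(cons(b, 0), 0), cons(b, cons(c, c))), cons(0, 0), cons(c, cons(m(cons(b, b), cons(cons(0, c), cons(c, b)), cons(cons(b, 0), cons(c, b))), 0)))   [R6 at 3.2]
5. m(cons(cons(cons(b, 0), 0), cons(b, cons(c, c))), cons(0, 0), cons(c, cons(m(cons(b, b), cons(cons(0, c), cons(c, b)), cons(cons(b, 0), cons(c, b))), 0)))  →  m(cons(cons(cons(b, 0), 0), cons(b, cons(c, c))), cons(0, 0), cons(c, cons(b, 0)))   [R2 at 3.2.1]
6. m(cons(cons(cons(b, 0), 0), cons(b, cons(c, c))), cons(0, 0), cons(c, cons(b, 0)))  →  cons(b, cons(c, c))   [R3 at ε]

yes — NF(t₁) = cons(b, cons(c, c)), NF(t₂) = cons(b, cons(c, c))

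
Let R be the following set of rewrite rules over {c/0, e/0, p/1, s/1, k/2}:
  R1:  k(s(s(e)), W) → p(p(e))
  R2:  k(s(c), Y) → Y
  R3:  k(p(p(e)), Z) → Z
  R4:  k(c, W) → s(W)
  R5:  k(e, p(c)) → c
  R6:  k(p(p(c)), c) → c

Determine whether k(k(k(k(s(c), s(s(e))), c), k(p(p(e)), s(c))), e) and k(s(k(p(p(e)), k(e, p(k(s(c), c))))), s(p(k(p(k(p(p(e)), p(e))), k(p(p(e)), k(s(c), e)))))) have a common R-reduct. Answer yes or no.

Reduce t₁ = k(k(k(k(s(c), s(s(e))), c), k(p(p(e)), s(c))), e):
1. k(k(k(k(s(c), s(s(e))), c), k(p(p(e)), s(c))), e)  →  k(k(k(s(s(e)), c), k(p(p(e)), s(c))), e)   [R2 at 1.1.1]
2. k(k(k(s(s(e)), c), k(p(p(e)), s(c))), e)  →  k(k(p(p(e)), k(p(p(e)), s(c))), e)   [R1 at 1.1]
3. k(k(p(p(e)), k(p(p(e)), s(c))), e)  →  k(k(p(p(e)), s(c)), e)   [R3 at 1]
4. k(k(p(p(e)), s(c)), e)  →  k(s(c), e)   [R3 at 1]
5. k(s(c), e)  →  e   [R2 at ε]

Reduce t₂ = k(s(k(p(p(e)), k(e, p(k(s(c), c))))), s(p(k(p(k(p(p(e)), p(e))), k(p(p(e)), k(s(c), e)))))):
1. k(s(k(p(p(e)), k(e, p(k(s(c), c))))), s(p(k(p(k(p(p(e)), p(e))), k(p(p(e)), k(s(c), e))))))  →  k(s(k(e, p(k(s(c), c)))), s(p(k(p(k(p(p(e)), p(e))), k(p(p(e)), k(s(c), e))))))   [R3 at 1.1]
2. k(s(k(e, p(k(s(c), c)))), s(p(k(p(k(p(p(e)), p(e))), k(p(p(e)), k(s(c), e))))))  →  k(s(k(e, p(c))), s(p(k(p(k(p(p(e)), p(e))), k(p(p(e)), k(s(c), e))))))   [R2 at 1.1.2.1]
3. k(s(k(e, p(c))), s(p(k(p(k(p(p(e)), p(e))), k(p(p(e)), k(s(c), e))))))  →  k(s(c), s(p(k(p(k(p(p(e)), p(e))), k(p(p(e)), k(s(c), e))))))   [R5 at 1.1]
4. k(s(c), s(p(k(p(k(p(p(e)), p(e))), k(p(p(e)), k(s(c), e))))))  →  s(p(k(p(k(p(p(e)), p(e))), k(p(p(e)), k(s(c), e)))))   [R2 at ε]
5. s(p(k(p(k(p(p(e)), p(e))), k(p(p(e)), k(s(c), e)))))  →  s(p(k(p(p(e)), k(p(p(e)), k(s(c), e)))))   [R3 at 1.1.1.1]
6. s(p(k(p(p(e)), k(p(p(e)), k(s(c), e)))))  →  s(p(k(p(p(e)), k(s(c), e))))   [R3 at 1.1]
7. s(p(k(p(p(e)), k(s(c), e))))  →  s(p(k(s(c), e)))   [R3 at 1.1]
8. s(p(k(s(c), e)))  →  s(p(e))   [R2 at 1.1]

no — NF(t₁) = e, NF(t₂) = s(p(e))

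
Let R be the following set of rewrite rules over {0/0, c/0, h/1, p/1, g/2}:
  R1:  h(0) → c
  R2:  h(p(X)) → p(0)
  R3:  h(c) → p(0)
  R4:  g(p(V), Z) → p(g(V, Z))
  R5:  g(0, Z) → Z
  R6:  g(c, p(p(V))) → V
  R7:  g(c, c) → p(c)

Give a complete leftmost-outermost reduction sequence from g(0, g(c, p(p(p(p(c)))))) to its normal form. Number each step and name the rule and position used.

1. g(0, g(c, p(p(p(p(c))))))  →  g(c, p(p(p(p(c)))))   [R5 at ε]
2. g(c, p(p(p(p(c)))))  →  p(p(c))   [R6 at ε]

p(p(c))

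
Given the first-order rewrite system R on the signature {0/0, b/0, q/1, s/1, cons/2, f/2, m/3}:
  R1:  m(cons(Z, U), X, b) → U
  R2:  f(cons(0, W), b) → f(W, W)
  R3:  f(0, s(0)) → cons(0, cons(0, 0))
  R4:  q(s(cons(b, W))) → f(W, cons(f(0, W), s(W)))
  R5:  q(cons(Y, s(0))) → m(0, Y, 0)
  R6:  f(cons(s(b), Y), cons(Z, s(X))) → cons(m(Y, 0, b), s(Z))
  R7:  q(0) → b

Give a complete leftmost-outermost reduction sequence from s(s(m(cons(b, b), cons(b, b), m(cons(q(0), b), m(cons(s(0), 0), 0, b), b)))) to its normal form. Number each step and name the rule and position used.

1. s(s(m(cons(b, b), cons(b, b), m(cons(q(0), b), m(cons(s(0), 0), 0, b), b))))  →  s(s(m(cons(b, b), cons(b, b), b)))   [R1 at 1.1.3]
2. s(s(m(cons(b, b), cons(b, b), b)))  →  s(s(b))   [R1 at 1.1]

s(s(b))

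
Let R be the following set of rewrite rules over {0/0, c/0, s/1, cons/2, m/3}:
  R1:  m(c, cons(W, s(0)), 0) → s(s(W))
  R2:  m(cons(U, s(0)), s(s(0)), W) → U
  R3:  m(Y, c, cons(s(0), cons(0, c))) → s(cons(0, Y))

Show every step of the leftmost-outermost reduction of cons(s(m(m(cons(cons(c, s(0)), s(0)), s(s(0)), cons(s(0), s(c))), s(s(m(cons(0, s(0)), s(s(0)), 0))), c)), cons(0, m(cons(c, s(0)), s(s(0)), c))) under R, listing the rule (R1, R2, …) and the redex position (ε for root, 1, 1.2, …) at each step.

1. cons(s(m(m(cons(cons(c, s(0)), s(0)), s(s(0)), cons(s(0), s(c))), s(s(m(cons(0, s(0)), s(s(0)), 0))), c)), cons(0, m(cons(c, s(0)), s(s(0)), c)))  →  cons(s(m(cons(c, s(0)), s(s(m(cons(0, s(0)), s(s(0)), 0))), c)), cons(0, m(cons(c, s(0)), s(s(0)), c)))   [R2 at 1.1.1]
2. cons(s(m(cons(c, s(0)), s(s(m(cons(0, s(0)), s(s(0)), 0))), c)), cons(0, m(cons(c, s(0)), s(s(0)), c)))  →  cons(s(m(cons(c, s(0)), s(s(0)), c)), cons(0, m(cons(c, s(0)), s(s(0)), c)))   [R2 at 1.1.2.1.1]
3. cons(s(m(cons(c, s(0)), s(s(0)), c)), cons(0, m(cons(c, s(0)), s(s(0)), c)))  →  cons(s(c), cons(0, m(cons(c, s(0)), s(s(0)), c)))   [R2 at 1.1]
4. cons(s(c), cons(0, m(cons(c, s(0)), s(s(0)), c)))  →  cons(s(c), cons(0, c))   [R2 at 2.2]

cons(s(c), cons(0, c))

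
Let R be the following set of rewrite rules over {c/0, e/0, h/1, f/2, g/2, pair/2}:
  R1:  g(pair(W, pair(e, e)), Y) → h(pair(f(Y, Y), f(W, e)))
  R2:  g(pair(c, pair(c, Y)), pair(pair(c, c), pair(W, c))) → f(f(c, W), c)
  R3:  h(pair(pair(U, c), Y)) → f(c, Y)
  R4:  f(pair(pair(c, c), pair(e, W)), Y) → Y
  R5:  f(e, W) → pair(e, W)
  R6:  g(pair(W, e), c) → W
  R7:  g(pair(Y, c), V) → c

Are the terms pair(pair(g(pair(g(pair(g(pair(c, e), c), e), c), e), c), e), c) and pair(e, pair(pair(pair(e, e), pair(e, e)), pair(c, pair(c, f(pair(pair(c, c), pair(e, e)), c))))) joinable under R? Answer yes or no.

Reduce t₁ = pair(pair(g(pair(g(pair(g(pair(c, e), c), e), c), e), c), e), c):
1. pair(pair(g(pair(g(pair(g(pair(c, e), c), e), c), e), c), e), c)  →  pair(pair(g(pair(g(pair(c, e), c), e), c), e), c)   [R6 at 1.1]
2. pair(pair(g(pair(g(pair(c, e), c), e), c), e), c)  →  pair(pair(g(pair(c, e), c), e), c)   [R6 at 1.1]
3. pair(pair(g(pair(c, e), c), e), c)  →  pair(pair(c, e), c)   [R6 at 1.1]

Reduce t₂ = pair(e, pair(pair(pair(e, e), pair(e, e)), pair(c, pair(c, f(pair(pair(c, c), pair(e, e)), c))))):
1. pair(e, pair(pair(pair(e, e), pair(e, e)), pair(c, pair(c, f(pair(pair(c, c), pair(e, e)), c)))))  →  pair(e, pair(pair(pair(e, e), pair(e, e)), pair(c, pair(c, c))))   [R4 at 2.2.2.2]

no — NF(t₁) = pair(pair(c, e), c), NF(t₂) = pair(e, pair(pair(pair(e, e), pair(e, e)), pair(c, pair(c, c))))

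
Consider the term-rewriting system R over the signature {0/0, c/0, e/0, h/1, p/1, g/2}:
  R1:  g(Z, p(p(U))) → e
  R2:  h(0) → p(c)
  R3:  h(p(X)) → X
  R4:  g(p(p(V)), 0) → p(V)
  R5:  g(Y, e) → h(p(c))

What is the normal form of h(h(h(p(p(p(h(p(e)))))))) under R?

1. h(h(h(p(p(p(h(p(e))))))))  →  h(h(p(p(h(p(e))))))   [R3 at 1.1]
2. h(h(p(p(h(p(e))))))  →  h(p(h(p(e))))   [R3 at 1]
3. h(p(h(p(e))))  →  h(p(e))   [R3 at ε]
4. h(p(e))  →  e   [R3 at ε]

e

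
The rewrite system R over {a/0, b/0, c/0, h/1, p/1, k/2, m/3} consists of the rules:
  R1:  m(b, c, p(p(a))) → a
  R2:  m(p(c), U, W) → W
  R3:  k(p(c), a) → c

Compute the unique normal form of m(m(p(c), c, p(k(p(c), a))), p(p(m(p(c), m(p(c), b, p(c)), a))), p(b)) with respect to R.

p(b)

1. m(m(p(c), c, p(k(p(c), a))), p(p(m(p(c), m(p(c), b, p(c)), a))), p(b))  →  m(p(k(p(c), a)), p(p(m(p(c), m(p(c), b, p(c)), a))), p(b))   [R2 at 1]
2. m(p(k(p(c), a)), p(p(m(p(c), m(p(c), b, p(c)), a))), p(b))  →  m(p(c), p(p(m(p(c), m(p(c), b, p(c)), a))), p(b))   [R3 at 1.1]
3. m(p(c), p(p(m(p(c), m(p(c), b, p(c)), a))), p(b))  →  p(b)   [R2 at ε]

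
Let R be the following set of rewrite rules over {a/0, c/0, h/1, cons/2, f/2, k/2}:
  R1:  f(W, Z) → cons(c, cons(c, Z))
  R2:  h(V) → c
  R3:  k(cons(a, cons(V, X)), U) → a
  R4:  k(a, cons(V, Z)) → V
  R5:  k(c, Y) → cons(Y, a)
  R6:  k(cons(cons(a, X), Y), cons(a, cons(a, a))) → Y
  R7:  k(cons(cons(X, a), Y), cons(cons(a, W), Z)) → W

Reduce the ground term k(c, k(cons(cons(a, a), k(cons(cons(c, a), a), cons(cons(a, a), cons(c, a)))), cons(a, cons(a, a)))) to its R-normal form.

cons(a, a)

1. k(c, k(cons(cons(a, a), k(cons(cons(c, a), a), cons(cons(a, a), cons(c, a)))), cons(a, cons(a, a))))  →  cons(k(cons(cons(a, a), k(cons(cons(c, a), a), cons(cons(a, a), cons(c, a)))), cons(a, cons(a, a))), a)   [R5 at ε]
2. cons(k(cons(cons(a, a), k(cons(cons(c, a), a), cons(cons(a, a), cons(c, a)))), cons(a, cons(a, a))), a)  →  cons(k(cons(cons(c, a), a), cons(cons(a, a), cons(c, a))), a)   [R6 at 1]
3. cons(k(cons(cons(c, a), a), cons(cons(a, a), cons(c, a))), a)  →  cons(a, a)   [R7 at 1]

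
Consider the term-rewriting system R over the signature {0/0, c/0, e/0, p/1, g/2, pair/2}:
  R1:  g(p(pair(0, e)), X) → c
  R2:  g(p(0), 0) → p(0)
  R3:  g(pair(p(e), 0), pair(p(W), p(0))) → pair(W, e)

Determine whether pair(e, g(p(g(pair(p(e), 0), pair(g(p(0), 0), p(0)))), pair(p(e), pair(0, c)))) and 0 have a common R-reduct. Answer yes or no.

Reduce t₁ = pair(e, g(p(g(pair(p(e), 0), pair(g(p(0), 0), p(0)))), pair(p(e), pair(0, c)))):
1. pair(e, g(p(g(pair(p(e), 0), pair(g(p(0), 0), p(0)))), pair(p(e), pair(0, c))))  →  pair(e, g(p(g(pair(p(e), 0), pair(p(0), p(0)))), pair(p(e), pair(0, c))))   [R2 at 2.1.1.2.1]
2. pair(e, g(p(g(pair(p(e), 0), pair(p(0), p(0)))), pair(p(e), pair(0, c))))  →  pair(e, g(p(pair(0, e)), pair(p(e), pair(0, c))))   [R3 at 2.1.1]
3. pair(e, g(p(pair(0, e)), pair(p(e), pair(0, c))))  →  pair(e, c)   [R1 at 2]

Reduce t₂ = 0:

no — NF(t₁) = pair(e, c), NF(t₂) = 0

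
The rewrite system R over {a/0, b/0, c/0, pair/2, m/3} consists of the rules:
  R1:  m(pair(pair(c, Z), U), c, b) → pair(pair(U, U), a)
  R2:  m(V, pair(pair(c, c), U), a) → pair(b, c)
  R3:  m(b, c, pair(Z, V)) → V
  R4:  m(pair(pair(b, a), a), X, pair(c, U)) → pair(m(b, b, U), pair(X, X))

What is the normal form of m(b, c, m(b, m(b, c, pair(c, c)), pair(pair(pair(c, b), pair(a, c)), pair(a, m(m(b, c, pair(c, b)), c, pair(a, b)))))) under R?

1. m(b, c, m(b, m(b, c, pair(c, c)), pair(pair(pair(c, b), pair(a, c)), pair(a, m(m(b, c, pair(c, b)), c, pair(a, b))))))  →  m(b, c, m(b, c, pair(pair(pair(c, b), pair(a, c)), pair(a, m(m(b, c, pair(c, b)), c, pair(a, b))))))   [R3 at 3.2]
2. m(b, c, m(b, c, pair(pair(pair(c, b), pair(a, c)), pair(a, m(m(b, c, pair(c, b)), c, pair(a, b))))))  →  m(b, c, pair(a, m(m(b, c, pair(c, b)), c, pair(a, b))))   [R3 at 3]
3. m(b, c, pair(a, m(m(b, c, pair(c, b)), c, pair(a, b))))  →  m(m(b, c, pair(c, b)), c, pair(a, b))   [R3 at ε]
4. m(m(b, c, pair(c, b)), c, pair(a, b))  →  m(b, c, pair(a, b))   [R3 at 1]
5. m(b, c, pair(a, b))  →  b   [R3 at ε]

b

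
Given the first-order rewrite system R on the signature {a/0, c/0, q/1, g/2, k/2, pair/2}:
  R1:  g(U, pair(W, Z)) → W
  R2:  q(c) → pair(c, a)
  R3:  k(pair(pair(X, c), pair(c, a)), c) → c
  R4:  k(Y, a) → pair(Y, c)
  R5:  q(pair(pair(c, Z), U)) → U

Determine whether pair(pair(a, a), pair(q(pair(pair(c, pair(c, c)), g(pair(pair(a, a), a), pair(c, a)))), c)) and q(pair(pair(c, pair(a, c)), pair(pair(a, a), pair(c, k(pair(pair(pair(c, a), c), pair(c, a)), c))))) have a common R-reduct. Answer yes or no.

Reduce t₁ = pair(pair(a, a), pair(q(pair(pair(c, pair(c, c)), g(pair(pair(a, a), a), pair(c, a)))), c)):
1. pair(pair(a, a), pair(q(pair(pair(c, pair(c, c)), g(pair(pair(a, a), a), pair(c, a)))), c))  →  pair(pair(a, a), pair(g(pair(pair(a, a), a), pair(c, a)), c))   [R5 at 2.1]
2. pair(pair(a, a), pair(g(pair(pair(a, a), a), pair(c, a)), c))  →  pair(pair(a, a), pair(c, c))   [R1 at 2.1]

Reduce t₂ = q(pair(pair(c, pair(a, c)), pair(pair(a, a), pair(c, k(pair(pair(pair(c, a), c), pair(c, a)), c))))):
1. q(pair(pair(c, pair(a, c)), pair(pair(a, a), pair(c, k(pair(pair(pair(c, a), c), pair(c, a)), c)))))  →  pair(pair(a, a), pair(c, k(pair(pair(pair(c, a), c), pair(c, a)), c)))   [R5 at ε]
2. pair(pair(a, a), pair(c, k(pair(pair(pair(c, a), c), pair(c, a)), c)))  →  pair(pair(a, a), pair(c, c))   [R3 at 2.2]

yes — NF(t₁) = pair(pair(a, a), pair(c, c)), NF(t₂) = pair(pair(a, a), pair(c, c))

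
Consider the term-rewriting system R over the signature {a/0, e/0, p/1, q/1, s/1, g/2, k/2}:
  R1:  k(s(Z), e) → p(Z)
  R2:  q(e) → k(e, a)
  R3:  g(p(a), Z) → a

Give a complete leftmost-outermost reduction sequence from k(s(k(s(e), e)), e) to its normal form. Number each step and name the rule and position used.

p(p(e))

1. k(s(k(s(e), e)), e)  →  p(k(s(e), e))   [R1 at ε]
2. p(k(s(e), e))  →  p(p(e))   [R1 at 1]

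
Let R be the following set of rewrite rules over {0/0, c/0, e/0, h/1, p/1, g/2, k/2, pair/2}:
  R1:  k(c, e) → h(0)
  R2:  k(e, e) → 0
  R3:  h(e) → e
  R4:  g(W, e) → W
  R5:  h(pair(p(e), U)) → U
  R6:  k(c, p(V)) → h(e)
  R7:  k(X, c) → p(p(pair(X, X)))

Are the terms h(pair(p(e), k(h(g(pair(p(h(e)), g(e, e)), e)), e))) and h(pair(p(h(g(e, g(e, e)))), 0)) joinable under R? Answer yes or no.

yes — NF(t₁) = 0, NF(t₂) = 0

Reduce t₁ = h(pair(p(e), k(h(g(pair(p(h(e)), g(e, e)), e)), e))):
1. h(pair(p(e), k(h(g(pair(p(h(e)), g(e, e)), e)), e)))  →  k(h(g(pair(p(h(e)), g(e, e)), e)), e)   [R5 at ε]
2. k(h(g(pair(p(h(e)), g(e, e)), e)), e)  →  k(h(pair(p(h(e)), g(e, e))), e)   [R4 at 1.1]
3. k(h(pair(p(h(e)), g(e, e))), e)  →  k(h(pair(p(e), g(e, e))), e)   [R3 at 1.1.1.1]
4. k(h(pair(p(e), g(e, e))), e)  →  k(g(e, e), e)   [R5 at 1]
5. k(g(e, e), e)  →  k(e, e)   [R4 at 1]
6. k(e, e)  →  0   [R2 at ε]

Reduce t₂ = h(pair(p(h(g(e, g(e, e)))), 0)):
1. h(pair(p(h(g(e, g(e, e)))), 0))  →  h(pair(p(h(g(e, e))), 0))   [R4 at 1.1.1.1.2]
2. h(pair(p(h(g(e, e))), 0))  →  h(pair(p(h(e)), 0))   [R4 at 1.1.1.1]
3. h(pair(p(h(e)), 0))  →  h(pair(p(e), 0))   [R3 at 1.1.1]
4. h(pair(p(e), 0))  →  0   [R5 at ε]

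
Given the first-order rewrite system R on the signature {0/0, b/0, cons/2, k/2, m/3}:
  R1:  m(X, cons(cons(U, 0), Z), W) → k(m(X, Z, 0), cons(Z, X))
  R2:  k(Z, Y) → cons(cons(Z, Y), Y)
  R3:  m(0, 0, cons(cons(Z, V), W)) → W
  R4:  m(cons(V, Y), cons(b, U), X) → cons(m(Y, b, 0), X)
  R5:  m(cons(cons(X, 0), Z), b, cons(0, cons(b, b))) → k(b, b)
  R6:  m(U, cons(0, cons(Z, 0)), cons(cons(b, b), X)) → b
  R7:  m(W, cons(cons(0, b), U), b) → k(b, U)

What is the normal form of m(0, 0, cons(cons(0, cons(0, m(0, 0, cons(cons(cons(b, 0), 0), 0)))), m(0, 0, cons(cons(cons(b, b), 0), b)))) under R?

1. m(0, 0, cons(cons(0, cons(0, m(0, 0, cons(cons(cons(b, 0), 0), 0)))), m(0, 0, cons(cons(cons(b, b), 0), b))))  →  m(0, 0, cons(cons(cons(b, b), 0), b))   [R3 at ε]
2. m(0, 0, cons(cons(cons(b, b), 0), b))  →  b   [R3 at ε]

b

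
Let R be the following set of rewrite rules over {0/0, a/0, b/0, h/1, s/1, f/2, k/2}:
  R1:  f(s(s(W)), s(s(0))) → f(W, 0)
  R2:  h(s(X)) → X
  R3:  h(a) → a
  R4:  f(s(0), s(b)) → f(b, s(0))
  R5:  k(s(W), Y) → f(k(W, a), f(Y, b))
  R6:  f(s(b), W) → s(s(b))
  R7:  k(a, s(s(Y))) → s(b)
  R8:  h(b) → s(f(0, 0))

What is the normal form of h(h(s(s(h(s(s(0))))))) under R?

s(0)

1. h(h(s(s(h(s(s(0)))))))  →  h(s(h(s(s(0)))))   [R2 at 1]
2. h(s(h(s(s(0)))))  →  h(s(s(0)))   [R2 at ε]
3. h(s(s(0)))  →  s(0)   [R2 at ε]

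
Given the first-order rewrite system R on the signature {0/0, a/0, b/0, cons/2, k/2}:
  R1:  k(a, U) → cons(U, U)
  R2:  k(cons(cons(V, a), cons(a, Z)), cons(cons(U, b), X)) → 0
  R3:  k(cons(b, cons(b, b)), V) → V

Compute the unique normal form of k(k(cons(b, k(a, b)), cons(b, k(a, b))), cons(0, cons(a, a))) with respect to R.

cons(0, cons(a, a))

1. k(k(cons(b, k(a, b)), cons(b, k(a, b))), cons(0, cons(a, a)))  →  k(k(cons(b, cons(b, b)), cons(b, k(a, b))), cons(0, cons(a, a)))   [R1 at 1.1.2]
2. k(k(cons(b, cons(b, b)), cons(b, k(a, b))), cons(0, cons(a, a)))  →  k(cons(b, k(a, b)), cons(0, cons(a, a)))   [R3 at 1]
3. k(cons(b, k(a, b)), cons(0, cons(a, a)))  →  k(cons(b, cons(b, b)), cons(0, cons(a, a)))   [R1 at 1.2]
4. k(cons(b, cons(b, b)), cons(0, cons(a, a)))  →  cons(0, cons(a, a))   [R3 at ε]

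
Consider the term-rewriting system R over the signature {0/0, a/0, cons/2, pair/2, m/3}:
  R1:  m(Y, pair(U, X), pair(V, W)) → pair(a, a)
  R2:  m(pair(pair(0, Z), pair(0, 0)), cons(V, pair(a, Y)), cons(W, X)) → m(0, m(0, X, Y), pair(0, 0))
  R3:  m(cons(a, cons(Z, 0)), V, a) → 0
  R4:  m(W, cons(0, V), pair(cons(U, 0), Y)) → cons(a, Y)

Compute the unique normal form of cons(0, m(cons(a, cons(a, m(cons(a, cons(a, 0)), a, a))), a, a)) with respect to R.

1. cons(0, m(cons(a, cons(a, m(cons(a, cons(a, 0)), a, a))), a, a))  →  cons(0, m(cons(a, cons(a, 0)), a, a))   [R3 at 2.1.2.2]
2. cons(0, m(cons(a, cons(a, 0)), a, a))  →  cons(0, 0)   [R3 at 2]

cons(0, 0)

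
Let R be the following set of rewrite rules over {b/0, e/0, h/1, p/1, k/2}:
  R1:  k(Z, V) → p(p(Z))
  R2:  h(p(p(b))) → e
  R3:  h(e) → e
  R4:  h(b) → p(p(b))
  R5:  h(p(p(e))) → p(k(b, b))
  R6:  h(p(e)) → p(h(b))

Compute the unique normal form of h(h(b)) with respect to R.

e

1. h(h(b))  →  h(p(p(b)))   [R4 at 1]
2. h(p(p(b)))  →  e   [R2 at ε]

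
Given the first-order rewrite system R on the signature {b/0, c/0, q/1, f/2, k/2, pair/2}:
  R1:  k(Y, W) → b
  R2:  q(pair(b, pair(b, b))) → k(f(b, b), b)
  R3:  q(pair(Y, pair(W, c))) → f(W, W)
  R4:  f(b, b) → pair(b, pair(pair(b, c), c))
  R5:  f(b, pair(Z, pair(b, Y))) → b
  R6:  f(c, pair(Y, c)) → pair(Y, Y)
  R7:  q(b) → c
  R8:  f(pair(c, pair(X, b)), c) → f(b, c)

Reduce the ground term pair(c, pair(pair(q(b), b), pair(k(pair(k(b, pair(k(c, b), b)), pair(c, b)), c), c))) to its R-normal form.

1. pair(c, pair(pair(q(b), b), pair(k(pair(k(b, pair(k(c, b), b)), pair(c, b)), c), c)))  →  pair(c, pair(pair(c, b), pair(k(pair(k(b, pair(k(c, b), b)), pair(c, b)), c), c)))   [R7 at 2.1.1]
2. pair(c, pair(pair(c, b), pair(k(pair(k(b, pair(k(c, b), b)), pair(c, b)), c), c)))  →  pair(c, pair(pair(c, b), pair(b, c)))   [R1 at 2.2.1]

pair(c, pair(pair(c, b), pair(b, c)))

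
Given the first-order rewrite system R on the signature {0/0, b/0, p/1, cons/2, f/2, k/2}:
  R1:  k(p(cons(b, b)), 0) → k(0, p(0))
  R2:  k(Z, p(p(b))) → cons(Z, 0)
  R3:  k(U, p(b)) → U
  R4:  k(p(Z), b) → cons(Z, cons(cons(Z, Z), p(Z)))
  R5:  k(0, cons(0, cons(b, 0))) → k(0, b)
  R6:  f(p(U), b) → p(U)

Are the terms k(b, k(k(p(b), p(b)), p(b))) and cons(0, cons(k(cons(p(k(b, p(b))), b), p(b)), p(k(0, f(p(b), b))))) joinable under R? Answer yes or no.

no — NF(t₁) = b, NF(t₂) = cons(0, cons(cons(p(b), b), p(0)))

Reduce t₁ = k(b, k(k(p(b), p(b)), p(b))):
1. k(b, k(k(p(b), p(b)), p(b)))  →  k(b, k(p(b), p(b)))   [R3 at 2]
2. k(b, k(p(b), p(b)))  →  k(b, p(b))   [R3 at 2]
3. k(b, p(b))  →  b   [R3 at ε]

Reduce t₂ = cons(0, cons(k(cons(p(k(b, p(b))), b), p(b)), p(k(0, f(p(b), b))))):
1. cons(0, cons(k(cons(p(k(b, p(b))), b), p(b)), p(k(0, f(p(b), b)))))  →  cons(0, cons(cons(p(k(b, p(b))), b), p(k(0, f(p(b), b)))))   [R3 at 2.1]
2. cons(0, cons(cons(p(k(b, p(b))), b), p(k(0, f(p(b), b)))))  →  cons(0, cons(cons(p(b), b), p(k(0, f(p(b), b)))))   [R3 at 2.1.1.1]
3. cons(0, cons(cons(p(b), b), p(k(0, f(p(b), b)))))  →  cons(0, cons(cons(p(b), b), p(k(0, p(b)))))   [R6 at 2.2.1.2]
4. cons(0, cons(cons(p(b), b), p(k(0, p(b)))))  →  cons(0, cons(cons(p(b), b), p(0)))   [R3 at 2.2.1]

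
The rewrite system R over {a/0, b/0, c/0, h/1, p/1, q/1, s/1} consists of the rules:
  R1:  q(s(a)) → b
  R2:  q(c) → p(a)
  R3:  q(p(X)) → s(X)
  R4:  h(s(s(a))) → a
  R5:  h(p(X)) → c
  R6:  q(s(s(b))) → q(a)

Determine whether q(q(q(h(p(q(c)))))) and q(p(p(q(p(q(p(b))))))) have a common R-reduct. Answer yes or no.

no — NF(t₁) = b, NF(t₂) = s(p(s(s(b))))

Reduce t₁ = q(q(q(h(p(q(c)))))):
1. q(q(q(h(p(q(c))))))  →  q(q(q(c)))   [R5 at 1.1.1]
2. q(q(q(c)))  →  q(q(p(a)))   [R2 at 1.1]
3. q(q(p(a)))  →  q(s(a))   [R3 at 1]
4. q(s(a))  →  b   [R1 at ε]

Reduce t₂ = q(p(p(q(p(q(p(b))))))):
1. q(p(p(q(p(q(p(b)))))))  →  s(p(q(p(q(p(b))))))   [R3 at ε]
2. s(p(q(p(q(p(b))))))  →  s(p(s(q(p(b)))))   [R3 at 1.1]
3. s(p(s(q(p(b)))))  →  s(p(s(s(b))))   [R3 at 1.1.1]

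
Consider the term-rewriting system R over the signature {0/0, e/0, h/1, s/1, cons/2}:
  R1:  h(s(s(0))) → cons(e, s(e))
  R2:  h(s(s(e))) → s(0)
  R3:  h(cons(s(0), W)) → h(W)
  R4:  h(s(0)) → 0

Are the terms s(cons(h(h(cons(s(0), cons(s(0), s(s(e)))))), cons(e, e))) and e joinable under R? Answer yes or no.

no — NF(t₁) = s(cons(0, cons(e, e))), NF(t₂) = e

Reduce t₁ = s(cons(h(h(cons(s(0), cons(s(0), s(s(e)))))), cons(e, e))):
1. s(cons(h(h(cons(s(0), cons(s(0), s(s(e)))))), cons(e, e)))  →  s(cons(h(h(cons(s(0), s(s(e))))), cons(e, e)))   [R3 at 1.1.1]
2. s(cons(h(h(cons(s(0), s(s(e))))), cons(e, e)))  →  s(cons(h(h(s(s(e)))), cons(e, e)))   [R3 at 1.1.1]
3. s(cons(h(h(s(s(e)))), cons(e, e)))  →  s(cons(h(s(0)), cons(e, e)))   [R2 at 1.1.1]
4. s(cons(h(s(0)), cons(e, e)))  →  s(cons(0, cons(e, e)))   [R4 at 1.1]

Reduce t₂ = e:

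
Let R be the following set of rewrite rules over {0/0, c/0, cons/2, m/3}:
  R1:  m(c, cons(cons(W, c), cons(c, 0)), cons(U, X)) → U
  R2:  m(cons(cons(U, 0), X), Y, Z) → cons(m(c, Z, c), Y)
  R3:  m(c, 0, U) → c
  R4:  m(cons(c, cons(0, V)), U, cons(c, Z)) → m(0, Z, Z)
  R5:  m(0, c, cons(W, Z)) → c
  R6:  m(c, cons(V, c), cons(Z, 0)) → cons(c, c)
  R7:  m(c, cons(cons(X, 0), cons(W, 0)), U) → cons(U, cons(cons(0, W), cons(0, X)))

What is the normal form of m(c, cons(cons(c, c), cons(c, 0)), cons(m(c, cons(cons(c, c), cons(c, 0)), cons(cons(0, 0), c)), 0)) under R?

cons(0, 0)

1. m(c, cons(cons(c, c), cons(c, 0)), cons(m(c, cons(cons(c, c), cons(c, 0)), cons(cons(0, 0), c)), 0))  →  m(c, cons(cons(c, c), cons(c, 0)), cons(cons(0, 0), c))   [R1 at ε]
2. m(c, cons(cons(c, c), cons(c, 0)), cons(cons(0, 0), c))  →  cons(0, 0)   [R1 at ε]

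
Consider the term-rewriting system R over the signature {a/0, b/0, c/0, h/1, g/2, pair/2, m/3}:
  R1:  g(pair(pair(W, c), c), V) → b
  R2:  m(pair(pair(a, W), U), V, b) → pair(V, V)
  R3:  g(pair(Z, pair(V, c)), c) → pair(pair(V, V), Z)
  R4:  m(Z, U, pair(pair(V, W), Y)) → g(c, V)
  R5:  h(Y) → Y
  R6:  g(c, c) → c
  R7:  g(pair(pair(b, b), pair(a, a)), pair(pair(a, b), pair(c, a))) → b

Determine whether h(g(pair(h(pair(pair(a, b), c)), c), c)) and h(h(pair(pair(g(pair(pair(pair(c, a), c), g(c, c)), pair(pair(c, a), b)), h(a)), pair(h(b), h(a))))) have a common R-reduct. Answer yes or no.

no — NF(t₁) = b, NF(t₂) = pair(pair(b, a), pair(b, a))

Reduce t₁ = h(g(pair(h(pair(pair(a, b), c)), c), c)):
1. h(g(pair(h(pair(pair(a, b), c)), c), c))  →  g(pair(h(pair(pair(a, b), c)), c), c)   [R5 at ε]
2. g(pair(h(pair(pair(a, b), c)), c), c)  →  g(pair(pair(pair(a, b), c), c), c)   [R5 at 1.1]
3. g(pair(pair(pair(a, b), c), c), c)  →  b   [R1 at ε]

Reduce t₂ = h(h(pair(pair(g(pair(pair(pair(c, a), c), g(c, c)), pair(pair(c, a), b)), h(a)), pair(h(b), h(a))))):
1. h(h(pair(pair(g(pair(pair(pair(c, a), c), g(c, c)), pair(pair(c, a), b)), h(a)), pair(h(b), h(a)))))  →  h(pair(pair(g(pair(pair(pair(c, a), c), g(c, c)), pair(pair(c, a), b)), h(a)), pair(h(b), h(a))))   [R5 at ε]
2. h(pair(pair(g(pair(pair(pair(c, a), c), g(c, c)), pair(pair(c, a), b)), h(a)), pair(h(b), h(a))))  →  pair(pair(g(pair(pair(pair(c, a), c), g(c, c)), pair(pair(c, a), b)), h(a)), pair(h(b), h(a)))   [R5 at ε]
3. pair(pair(g(pair(pair(pair(c, a), c), g(c, c)), pair(pair(c, a), b)), h(a)), pair(h(b), h(a)))  →  pair(pair(g(pair(pair(pair(c, a), c), c), pair(pair(c, a), b)), h(a)), pair(h(b), h(a)))   [R6 at 1.1.1.2]
4. pair(pair(g(pair(pair(pair(c, a), c), c), pair(pair(c, a), b)), h(a)), pair(h(b), h(a)))  →  pair(pair(b, h(a)), pair(h(b), h(a)))   [R1 at 1.1]
5. pair(pair(b, h(a)), pair(h(b), h(a)))  →  pair(pair(b, a), pair(h(b), h(a)))   [R5 at 1.2]
6. pair(pair(b, a), pair(h(b), h(a)))  →  pair(pair(b, a), pair(b, h(a)))   [R5 at 2.1]
7. pair(pair(b, a), pair(b, h(a)))  →  pair(pair(b, a), pair(b, a))   [R5 at 2.2]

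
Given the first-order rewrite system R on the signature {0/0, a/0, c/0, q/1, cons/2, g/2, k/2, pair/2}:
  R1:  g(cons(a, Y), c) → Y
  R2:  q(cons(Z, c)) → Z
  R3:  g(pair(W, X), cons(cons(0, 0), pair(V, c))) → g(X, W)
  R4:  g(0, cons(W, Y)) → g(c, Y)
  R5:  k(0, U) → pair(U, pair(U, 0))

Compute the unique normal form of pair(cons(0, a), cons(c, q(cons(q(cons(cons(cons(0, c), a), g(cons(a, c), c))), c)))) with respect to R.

1. pair(cons(0, a), cons(c, q(cons(q(cons(cons(cons(0, c), a), g(cons(a, c), c))), c))))  →  pair(cons(0, a), cons(c, q(cons(cons(cons(0, c), a), g(cons(a, c), c)))))   [R2 at 2.2]
2. pair(cons(0, a), cons(c, q(cons(cons(cons(0, c), a), g(cons(a, c), c)))))  →  pair(cons(0, a), cons(c, q(cons(cons(cons(0, c), a), c))))   [R1 at 2.2.1.2]
3. pair(cons(0, a), cons(c, q(cons(cons(cons(0, c), a), c))))  →  pair(cons(0, a), cons(c, cons(cons(0, c), a)))   [R2 at 2.2]

pair(cons(0, a), cons(c, cons(cons(0, c), a)))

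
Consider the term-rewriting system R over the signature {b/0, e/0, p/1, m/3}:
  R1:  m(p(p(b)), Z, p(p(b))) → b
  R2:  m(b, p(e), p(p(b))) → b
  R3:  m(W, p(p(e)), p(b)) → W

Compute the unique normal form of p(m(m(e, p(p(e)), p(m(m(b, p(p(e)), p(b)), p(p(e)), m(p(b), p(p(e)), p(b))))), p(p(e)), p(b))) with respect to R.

p(e)

1. p(m(m(e, p(p(e)), p(m(m(b, p(p(e)), p(b)), p(p(e)), m(p(b), p(p(e)), p(b))))), p(p(e)), p(b)))  →  p(m(e, p(p(e)), p(m(m(b, p(p(e)), p(b)), p(p(e)), m(p(b), p(p(e)), p(b))))))   [R3 at 1]
2. p(m(e, p(p(e)), p(m(m(b, p(p(e)), p(b)), p(p(e)), m(p(b), p(p(e)), p(b))))))  →  p(m(e, p(p(e)), p(m(b, p(p(e)), m(p(b), p(p(e)), p(b))))))   [R3 at 1.3.1.1]
3. p(m(e, p(p(e)), p(m(b, p(p(e)), m(p(b), p(p(e)), p(b))))))  →  p(m(e, p(p(e)), p(m(b, p(p(e)), p(b)))))   [R3 at 1.3.1.3]
4. p(m(e, p(p(e)), p(m(b, p(p(e)), p(b)))))  →  p(m(e, p(p(e)), p(b)))   [R3 at 1.3.1]
5. p(m(e, p(p(e)), p(b)))  →  p(e)   [R3 at 1]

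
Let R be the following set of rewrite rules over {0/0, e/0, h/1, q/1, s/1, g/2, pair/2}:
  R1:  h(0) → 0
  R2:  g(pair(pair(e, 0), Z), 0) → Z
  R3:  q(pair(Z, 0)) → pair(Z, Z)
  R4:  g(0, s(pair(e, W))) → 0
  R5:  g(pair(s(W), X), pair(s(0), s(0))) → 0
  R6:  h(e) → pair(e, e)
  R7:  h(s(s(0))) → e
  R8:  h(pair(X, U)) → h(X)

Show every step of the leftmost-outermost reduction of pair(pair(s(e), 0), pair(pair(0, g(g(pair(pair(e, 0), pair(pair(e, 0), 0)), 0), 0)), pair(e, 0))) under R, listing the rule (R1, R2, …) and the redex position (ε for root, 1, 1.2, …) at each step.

pair(pair(s(e), 0), pair(pair(0, 0), pair(e, 0)))

1. pair(pair(s(e), 0), pair(pair(0, g(g(pair(pair(e, 0), pair(pair(e, 0), 0)), 0), 0)), pair(e, 0)))  →  pair(pair(s(e), 0), pair(pair(0, g(pair(pair(e, 0), 0), 0)), pair(e, 0)))   [R2 at 2.1.2.1]
2. pair(pair(s(e), 0), pair(pair(0, g(pair(pair(e, 0), 0), 0)), pair(e, 0)))  →  pair(pair(s(e), 0), pair(pair(0, 0), pair(e, 0)))   [R2 at 2.1.2]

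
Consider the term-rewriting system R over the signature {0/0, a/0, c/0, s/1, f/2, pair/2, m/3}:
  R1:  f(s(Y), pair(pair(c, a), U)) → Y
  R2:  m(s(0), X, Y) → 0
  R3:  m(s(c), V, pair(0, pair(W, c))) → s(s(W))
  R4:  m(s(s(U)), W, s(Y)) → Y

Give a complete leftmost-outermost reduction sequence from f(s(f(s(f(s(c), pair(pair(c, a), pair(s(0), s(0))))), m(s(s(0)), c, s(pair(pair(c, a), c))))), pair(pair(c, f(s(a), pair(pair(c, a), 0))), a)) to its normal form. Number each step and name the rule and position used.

1. f(s(f(s(f(s(c), pair(pair(c, a), pair(s(0), s(0))))), m(s(s(0)), c, s(pair(pair(c, a), c))))), pair(pair(c, f(s(a), pair(pair(c, a), 0))), a))  →  f(s(f(s(c), m(s(s(0)), c, s(pair(pair(c, a), c))))), pair(pair(c, f(s(a), pair(pair(c, a), 0))), a))   [R1 at 1.1.1.1]
2. f(s(f(s(c), m(s(s(0)), c, s(pair(pair(c, a), c))))), pair(pair(c, f(s(a), pair(pair(c, a), 0))), a))  →  f(s(f(s(c), pair(pair(c, a), c))), pair(pair(c, f(s(a), pair(pair(c, a), 0))), a))   [R4 at 1.1.2]
3. f(s(f(s(c), pair(pair(c, a), c))), pair(pair(c, f(s(a), pair(pair(c, a), 0))), a))  →  f(s(c), pair(pair(c, f(s(a), pair(pair(c, a), 0))), a))   [R1 at 1.1]
4. f(s(c), pair(pair(c, f(s(a), pair(pair(c, a), 0))), a))  →  f(s(c), pair(pair(c, a), a))   [R1 at 2.1.2]
5. f(s(c), pair(pair(c, a), a))  →  c   [R1 at ε]

c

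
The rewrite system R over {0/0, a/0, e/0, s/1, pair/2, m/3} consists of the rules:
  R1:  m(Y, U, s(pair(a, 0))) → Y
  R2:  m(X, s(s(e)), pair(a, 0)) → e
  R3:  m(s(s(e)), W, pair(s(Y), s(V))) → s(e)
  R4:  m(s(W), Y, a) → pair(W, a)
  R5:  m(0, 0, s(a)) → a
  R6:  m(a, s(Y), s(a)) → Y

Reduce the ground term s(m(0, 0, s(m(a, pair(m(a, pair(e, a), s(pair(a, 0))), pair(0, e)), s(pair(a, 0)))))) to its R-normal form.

1. s(m(0, 0, s(m(a, pair(m(a, pair(e, a), s(pair(a, 0))), pair(0, e)), s(pair(a, 0))))))  →  s(m(0, 0, s(a)))   [R1 at 1.3.1]
2. s(m(0, 0, s(a)))  →  s(a)   [R5 at 1]

s(a)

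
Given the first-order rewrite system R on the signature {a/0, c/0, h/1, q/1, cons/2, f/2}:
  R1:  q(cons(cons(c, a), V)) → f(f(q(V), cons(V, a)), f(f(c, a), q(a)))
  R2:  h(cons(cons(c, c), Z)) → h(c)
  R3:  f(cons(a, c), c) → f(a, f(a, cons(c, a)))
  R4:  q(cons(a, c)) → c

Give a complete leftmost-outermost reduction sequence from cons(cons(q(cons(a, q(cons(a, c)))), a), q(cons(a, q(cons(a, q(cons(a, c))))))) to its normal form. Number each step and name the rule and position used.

cons(cons(c, a), c)

1. cons(cons(q(cons(a, q(cons(a, c)))), a), q(cons(a, q(cons(a, q(cons(a, c)))))))  →  cons(cons(q(cons(a, c)), a), q(cons(a, q(cons(a, q(cons(a, c)))))))   [R4 at 1.1.1.2]
2. cons(cons(q(cons(a, c)), a), q(cons(a, q(cons(a, q(cons(a, c)))))))  →  cons(cons(c, a), q(cons(a, q(cons(a, q(cons(a, c)))))))   [R4 at 1.1]
3. cons(cons(c, a), q(cons(a, q(cons(a, q(cons(a, c)))))))  →  cons(cons(c, a), q(cons(a, q(cons(a, c)))))   [R4 at 2.1.2.1.2]
4. cons(cons(c, a), q(cons(a, q(cons(a, c)))))  →  cons(cons(c, a), q(cons(a, c)))   [R4 at 2.1.2]
5. cons(cons(c, a), q(cons(a, c)))  →  cons(cons(c, a), c)   [R4 at 2]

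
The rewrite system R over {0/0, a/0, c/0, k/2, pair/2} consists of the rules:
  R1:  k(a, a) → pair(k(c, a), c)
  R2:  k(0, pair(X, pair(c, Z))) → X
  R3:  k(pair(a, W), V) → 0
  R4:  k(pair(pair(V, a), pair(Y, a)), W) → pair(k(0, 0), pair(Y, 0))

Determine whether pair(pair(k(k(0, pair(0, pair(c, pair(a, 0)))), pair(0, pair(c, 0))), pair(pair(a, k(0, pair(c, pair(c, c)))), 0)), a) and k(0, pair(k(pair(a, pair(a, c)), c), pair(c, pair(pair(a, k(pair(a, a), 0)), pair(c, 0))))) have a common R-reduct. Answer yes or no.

no — NF(t₁) = pair(pair(0, pair(pair(a, c), 0)), a), NF(t₂) = 0

Reduce t₁ = pair(pair(k(k(0, pair(0, pair(c, pair(a, 0)))), pair(0, pair(c, 0))), pair(pair(a, k(0, pair(c, pair(c, c)))), 0)), a):
1. pair(pair(k(k(0, pair(0, pair(c, pair(a, 0)))), pair(0, pair(c, 0))), pair(pair(a, k(0, pair(c, pair(c, c)))), 0)), a)  →  pair(pair(k(0, pair(0, pair(c, 0))), pair(pair(a, k(0, pair(c, pair(c, c)))), 0)), a)   [R2 at 1.1.1]
2. pair(pair(k(0, pair(0, pair(c, 0))), pair(pair(a, k(0, pair(c, pair(c, c)))), 0)), a)  →  pair(pair(0, pair(pair(a, k(0, pair(c, pair(c, c)))), 0)), a)   [R2 at 1.1]
3. pair(pair(0, pair(pair(a, k(0, pair(c, pair(c, c)))), 0)), a)  →  pair(pair(0, pair(pair(a, c), 0)), a)   [R2 at 1.2.1.2]

Reduce t₂ = k(0, pair(k(pair(a, pair(a, c)), c), pair(c, pair(pair(a, k(pair(a, a), 0)), pair(c, 0))))):
1. k(0, pair(k(pair(a, pair(a, c)), c), pair(c, pair(pair(a, k(pair(a, a), 0)), pair(c, 0)))))  →  k(pair(a, pair(a, c)), c)   [R2 at ε]
2. k(pair(a, pair(a, c)), c)  →  0   [R3 at ε]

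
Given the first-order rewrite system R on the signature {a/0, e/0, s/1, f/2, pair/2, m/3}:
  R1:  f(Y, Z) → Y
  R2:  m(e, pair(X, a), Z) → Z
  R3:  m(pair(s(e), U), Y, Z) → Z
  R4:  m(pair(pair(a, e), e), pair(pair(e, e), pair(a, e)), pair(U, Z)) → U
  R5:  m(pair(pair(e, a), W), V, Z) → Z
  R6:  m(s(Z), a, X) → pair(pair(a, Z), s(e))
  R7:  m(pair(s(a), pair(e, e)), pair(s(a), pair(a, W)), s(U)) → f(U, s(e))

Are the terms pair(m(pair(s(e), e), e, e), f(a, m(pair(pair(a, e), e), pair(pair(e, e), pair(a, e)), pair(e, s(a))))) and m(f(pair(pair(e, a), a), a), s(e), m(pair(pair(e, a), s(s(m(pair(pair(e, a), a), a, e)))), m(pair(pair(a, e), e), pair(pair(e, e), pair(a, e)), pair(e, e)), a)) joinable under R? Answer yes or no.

no — NF(t₁) = pair(e, a), NF(t₂) = a

Reduce t₁ = pair(m(pair(s(e), e), e, e), f(a, m(pair(pair(a, e), e), pair(pair(e, e), pair(a, e)), pair(e, s(a))))):
1. pair(m(pair(s(e), e), e, e), f(a, m(pair(pair(a, e), e), pair(pair(e, e), pair(a, e)), pair(e, s(a)))))  →  pair(e, f(a, m(pair(pair(a, e), e), pair(pair(e, e), pair(a, e)), pair(e, s(a)))))   [R3 at 1]
2. pair(e, f(a, m(pair(pair(a, e), e), pair(pair(e, e), pair(a, e)), pair(e, s(a)))))  →  pair(e, a)   [R1 at 2]

Reduce t₂ = m(f(pair(pair(e, a), a), a), s(e), m(pair(pair(e, a), s(s(m(pair(pair(e, a), a), a, e)))), m(pair(pair(a, e), e), pair(pair(e, e), pair(a, e)), pair(e, e)), a)):
1. m(f(pair(pair(e, a), a), a), s(e), m(pair(pair(e, a), s(s(m(pair(pair(e, a), a), a, e)))), m(pair(pair(a, e), e), pair(pair(e, e), pair(a, e)), pair(e, e)), a))  →  m(pair(pair(e, a), a), s(e), m(pair(pair(e, a), s(s(m(pair(pair(e, a), a), a, e)))), m(pair(pair(a, e), e), pair(pair(e, e), pair(a, e)), pair(e, e)), a))   [R1 at 1]
2. m(pair(pair(e, a), a), s(e), m(pair(pair(e, a), s(s(m(pair(pair(e, a), a), a, e)))), m(pair(pair(a, e), e), pair(pair(e, e), pair(a, e)), pair(e, e)), a))  →  m(pair(pair(e, a), s(s(m(pair(pair(e, a), a), a, e)))), m(pair(pair(a, e), e), pair(pair(e, e), pair(a, e)), pair(e, e)), a)   [R5 at ε]
3. m(pair(pair(e, a), s(s(m(pair(pair(e, a), a), a, e)))), m(pair(pair(a, e), e), pair(pair(e, e), pair(a, e)), pair(e, e)), a)  →  a   [R5 at ε]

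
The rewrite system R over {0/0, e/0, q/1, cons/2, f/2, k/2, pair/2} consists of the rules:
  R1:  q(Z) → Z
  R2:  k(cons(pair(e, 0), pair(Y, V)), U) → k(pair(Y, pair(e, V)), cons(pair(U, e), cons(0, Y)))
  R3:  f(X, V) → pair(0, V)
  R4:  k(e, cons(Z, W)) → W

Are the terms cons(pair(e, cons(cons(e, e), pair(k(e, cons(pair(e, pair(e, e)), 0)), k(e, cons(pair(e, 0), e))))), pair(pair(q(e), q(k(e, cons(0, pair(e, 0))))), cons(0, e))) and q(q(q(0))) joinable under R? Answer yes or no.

no — NF(t₁) = cons(pair(e, cons(cons(e, e), pair(0, e))), pair(pair(e, pair(e, 0)), cons(0, e))), NF(t₂) = 0

Reduce t₁ = cons(pair(e, cons(cons(e, e), pair(k(e, cons(pair(e, pair(e, e)), 0)), k(e, cons(pair(e, 0), e))))), pair(pair(q(e), q(k(e, cons(0, pair(e, 0))))), cons(0, e))):
1. cons(pair(e, cons(cons(e, e), pair(k(e, cons(pair(e, pair(e, e)), 0)), k(e, cons(pair(e, 0), e))))), pair(pair(q(e), q(k(e, cons(0, pair(e, 0))))), cons(0, e)))  →  cons(pair(e, cons(cons(e, e), pair(0, k(e, cons(pair(e, 0), e))))), pair(pair(q(e), q(k(e, cons(0, pair(e, 0))))), cons(0, e)))   [R4 at 1.2.2.1]
2. cons(pair(e, cons(cons(e, e), pair(0, k(e, cons(pair(e, 0), e))))), pair(pair(q(e), q(k(e, cons(0, pair(e, 0))))), cons(0, e)))  →  cons(pair(e, cons(cons(e, e), pair(0, e))), pair(pair(q(e), q(k(e, cons(0, pair(e, 0))))), cons(0, e)))   [R4 at 1.2.2.2]
3. cons(pair(e, cons(cons(e, e), pair(0, e))), pair(pair(q(e), q(k(e, cons(0, pair(e, 0))))), cons(0, e)))  →  cons(pair(e, cons(cons(e, e), pair(0, e))), pair(pair(e, q(k(e, cons(0, pair(e, 0))))), cons(0, e)))   [R1 at 2.1.1]
4. cons(pair(e, cons(cons(e, e), pair(0, e))), pair(pair(e, q(k(e, cons(0, pair(e, 0))))), cons(0, e)))  →  cons(pair(e, cons(cons(e, e), pair(0, e))), pair(pair(e, k(e, cons(0, pair(e, 0)))), cons(0, e)))   [R1 at 2.1.2]
5. cons(pair(e, cons(cons(e, e), pair(0, e))), pair(pair(e, k(e, cons(0, pair(e, 0)))), cons(0, e)))  →  cons(pair(e, cons(cons(e, e), pair(0, e))), pair(pair(e, pair(e, 0)), cons(0, e)))   [R4 at 2.1.2]

Reduce t₂ = q(q(q(0))):
1. q(q(q(0)))  →  q(q(0))   [R1 at ε]
2. q(q(0))  →  q(0)   [R1 at ε]
3. q(0)  →  0   [R1 at ε]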